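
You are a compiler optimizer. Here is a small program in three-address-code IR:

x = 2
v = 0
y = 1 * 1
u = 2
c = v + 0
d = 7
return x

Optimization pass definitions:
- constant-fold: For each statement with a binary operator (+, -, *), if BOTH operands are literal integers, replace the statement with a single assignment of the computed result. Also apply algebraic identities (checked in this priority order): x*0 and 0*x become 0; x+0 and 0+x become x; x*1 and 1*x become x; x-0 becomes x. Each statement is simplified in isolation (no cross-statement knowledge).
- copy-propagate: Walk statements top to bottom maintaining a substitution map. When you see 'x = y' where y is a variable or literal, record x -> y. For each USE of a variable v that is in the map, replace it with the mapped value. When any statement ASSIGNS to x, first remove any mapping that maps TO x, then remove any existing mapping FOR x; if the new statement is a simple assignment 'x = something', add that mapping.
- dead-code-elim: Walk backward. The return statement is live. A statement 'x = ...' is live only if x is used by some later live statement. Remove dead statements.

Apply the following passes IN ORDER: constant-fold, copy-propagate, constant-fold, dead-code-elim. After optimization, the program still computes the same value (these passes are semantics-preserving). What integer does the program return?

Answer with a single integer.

Initial IR:
  x = 2
  v = 0
  y = 1 * 1
  u = 2
  c = v + 0
  d = 7
  return x
After constant-fold (7 stmts):
  x = 2
  v = 0
  y = 1
  u = 2
  c = v
  d = 7
  return x
After copy-propagate (7 stmts):
  x = 2
  v = 0
  y = 1
  u = 2
  c = 0
  d = 7
  return 2
After constant-fold (7 stmts):
  x = 2
  v = 0
  y = 1
  u = 2
  c = 0
  d = 7
  return 2
After dead-code-elim (1 stmts):
  return 2
Evaluate:
  x = 2  =>  x = 2
  v = 0  =>  v = 0
  y = 1 * 1  =>  y = 1
  u = 2  =>  u = 2
  c = v + 0  =>  c = 0
  d = 7  =>  d = 7
  return x = 2

Answer: 2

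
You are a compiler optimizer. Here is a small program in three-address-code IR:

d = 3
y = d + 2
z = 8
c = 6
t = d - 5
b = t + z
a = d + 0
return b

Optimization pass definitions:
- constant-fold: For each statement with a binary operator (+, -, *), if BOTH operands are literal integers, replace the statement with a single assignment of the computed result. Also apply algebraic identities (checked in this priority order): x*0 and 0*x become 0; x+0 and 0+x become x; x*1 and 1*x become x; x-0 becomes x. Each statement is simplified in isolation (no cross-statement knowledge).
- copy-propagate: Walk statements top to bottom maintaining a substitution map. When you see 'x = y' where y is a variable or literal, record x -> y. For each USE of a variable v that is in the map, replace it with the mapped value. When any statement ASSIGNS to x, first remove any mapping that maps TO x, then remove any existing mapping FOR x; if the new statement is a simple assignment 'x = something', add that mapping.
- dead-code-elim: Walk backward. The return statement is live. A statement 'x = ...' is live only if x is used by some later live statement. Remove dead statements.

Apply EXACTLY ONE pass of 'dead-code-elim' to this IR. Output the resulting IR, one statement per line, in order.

Answer: d = 3
z = 8
t = d - 5
b = t + z
return b

Derivation:
Applying dead-code-elim statement-by-statement:
  [8] return b  -> KEEP (return); live=['b']
  [7] a = d + 0  -> DEAD (a not live)
  [6] b = t + z  -> KEEP; live=['t', 'z']
  [5] t = d - 5  -> KEEP; live=['d', 'z']
  [4] c = 6  -> DEAD (c not live)
  [3] z = 8  -> KEEP; live=['d']
  [2] y = d + 2  -> DEAD (y not live)
  [1] d = 3  -> KEEP; live=[]
Result (5 stmts):
  d = 3
  z = 8
  t = d - 5
  b = t + z
  return b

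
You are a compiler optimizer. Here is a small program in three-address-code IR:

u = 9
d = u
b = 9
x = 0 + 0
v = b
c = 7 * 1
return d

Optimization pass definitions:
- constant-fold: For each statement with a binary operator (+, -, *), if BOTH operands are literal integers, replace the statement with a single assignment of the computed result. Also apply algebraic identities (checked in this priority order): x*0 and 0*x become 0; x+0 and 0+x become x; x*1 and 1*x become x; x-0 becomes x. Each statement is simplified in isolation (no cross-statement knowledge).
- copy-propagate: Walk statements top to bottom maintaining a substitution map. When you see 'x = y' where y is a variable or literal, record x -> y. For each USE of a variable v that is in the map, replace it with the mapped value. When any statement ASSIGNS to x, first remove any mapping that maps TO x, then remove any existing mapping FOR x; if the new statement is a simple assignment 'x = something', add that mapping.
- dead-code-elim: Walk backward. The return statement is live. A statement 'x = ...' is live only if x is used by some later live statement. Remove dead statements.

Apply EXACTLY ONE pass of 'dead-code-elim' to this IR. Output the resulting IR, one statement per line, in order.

Answer: u = 9
d = u
return d

Derivation:
Applying dead-code-elim statement-by-statement:
  [7] return d  -> KEEP (return); live=['d']
  [6] c = 7 * 1  -> DEAD (c not live)
  [5] v = b  -> DEAD (v not live)
  [4] x = 0 + 0  -> DEAD (x not live)
  [3] b = 9  -> DEAD (b not live)
  [2] d = u  -> KEEP; live=['u']
  [1] u = 9  -> KEEP; live=[]
Result (3 stmts):
  u = 9
  d = u
  return d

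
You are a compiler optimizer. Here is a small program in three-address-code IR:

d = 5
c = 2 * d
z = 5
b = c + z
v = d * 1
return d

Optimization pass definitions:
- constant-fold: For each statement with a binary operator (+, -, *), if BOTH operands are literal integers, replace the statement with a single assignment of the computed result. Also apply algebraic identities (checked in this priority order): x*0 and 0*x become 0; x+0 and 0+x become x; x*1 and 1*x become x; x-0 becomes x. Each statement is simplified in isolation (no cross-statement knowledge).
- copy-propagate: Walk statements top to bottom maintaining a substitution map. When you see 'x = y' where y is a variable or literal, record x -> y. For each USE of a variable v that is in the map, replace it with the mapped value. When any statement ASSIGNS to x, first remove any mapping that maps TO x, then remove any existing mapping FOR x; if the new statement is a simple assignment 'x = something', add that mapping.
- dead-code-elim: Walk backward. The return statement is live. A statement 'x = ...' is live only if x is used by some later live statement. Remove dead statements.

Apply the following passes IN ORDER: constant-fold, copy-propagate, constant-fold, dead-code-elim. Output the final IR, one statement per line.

Initial IR:
  d = 5
  c = 2 * d
  z = 5
  b = c + z
  v = d * 1
  return d
After constant-fold (6 stmts):
  d = 5
  c = 2 * d
  z = 5
  b = c + z
  v = d
  return d
After copy-propagate (6 stmts):
  d = 5
  c = 2 * 5
  z = 5
  b = c + 5
  v = 5
  return 5
After constant-fold (6 stmts):
  d = 5
  c = 10
  z = 5
  b = c + 5
  v = 5
  return 5
After dead-code-elim (1 stmts):
  return 5

Answer: return 5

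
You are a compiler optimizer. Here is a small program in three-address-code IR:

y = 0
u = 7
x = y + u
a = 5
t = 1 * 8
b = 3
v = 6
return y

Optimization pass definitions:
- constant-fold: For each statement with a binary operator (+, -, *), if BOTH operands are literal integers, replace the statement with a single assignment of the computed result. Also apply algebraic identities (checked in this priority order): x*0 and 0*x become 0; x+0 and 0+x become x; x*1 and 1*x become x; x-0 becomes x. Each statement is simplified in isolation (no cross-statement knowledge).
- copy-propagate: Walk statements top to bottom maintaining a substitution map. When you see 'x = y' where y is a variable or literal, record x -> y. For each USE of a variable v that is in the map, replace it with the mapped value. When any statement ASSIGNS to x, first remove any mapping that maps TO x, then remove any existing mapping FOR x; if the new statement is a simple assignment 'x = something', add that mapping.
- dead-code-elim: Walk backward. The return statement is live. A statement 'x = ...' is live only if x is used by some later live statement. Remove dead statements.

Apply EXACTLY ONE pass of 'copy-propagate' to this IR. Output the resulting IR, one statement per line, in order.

Answer: y = 0
u = 7
x = 0 + 7
a = 5
t = 1 * 8
b = 3
v = 6
return 0

Derivation:
Applying copy-propagate statement-by-statement:
  [1] y = 0  (unchanged)
  [2] u = 7  (unchanged)
  [3] x = y + u  -> x = 0 + 7
  [4] a = 5  (unchanged)
  [5] t = 1 * 8  (unchanged)
  [6] b = 3  (unchanged)
  [7] v = 6  (unchanged)
  [8] return y  -> return 0
Result (8 stmts):
  y = 0
  u = 7
  x = 0 + 7
  a = 5
  t = 1 * 8
  b = 3
  v = 6
  return 0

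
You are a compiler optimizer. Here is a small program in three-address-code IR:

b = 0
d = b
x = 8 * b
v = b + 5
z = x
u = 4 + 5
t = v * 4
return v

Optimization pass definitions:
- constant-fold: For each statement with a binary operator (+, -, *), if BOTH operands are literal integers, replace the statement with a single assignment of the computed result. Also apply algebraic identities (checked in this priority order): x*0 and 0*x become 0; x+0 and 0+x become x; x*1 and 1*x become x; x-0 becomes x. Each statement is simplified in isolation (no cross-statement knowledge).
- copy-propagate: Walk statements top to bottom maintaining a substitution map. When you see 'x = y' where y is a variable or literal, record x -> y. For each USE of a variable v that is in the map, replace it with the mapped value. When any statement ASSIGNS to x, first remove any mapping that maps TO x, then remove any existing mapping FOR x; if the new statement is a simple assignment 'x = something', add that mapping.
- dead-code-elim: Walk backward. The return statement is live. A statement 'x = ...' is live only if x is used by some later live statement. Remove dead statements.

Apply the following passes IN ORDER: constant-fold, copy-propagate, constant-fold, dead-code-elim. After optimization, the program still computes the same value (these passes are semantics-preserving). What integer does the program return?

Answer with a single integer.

Initial IR:
  b = 0
  d = b
  x = 8 * b
  v = b + 5
  z = x
  u = 4 + 5
  t = v * 4
  return v
After constant-fold (8 stmts):
  b = 0
  d = b
  x = 8 * b
  v = b + 5
  z = x
  u = 9
  t = v * 4
  return v
After copy-propagate (8 stmts):
  b = 0
  d = 0
  x = 8 * 0
  v = 0 + 5
  z = x
  u = 9
  t = v * 4
  return v
After constant-fold (8 stmts):
  b = 0
  d = 0
  x = 0
  v = 5
  z = x
  u = 9
  t = v * 4
  return v
After dead-code-elim (2 stmts):
  v = 5
  return v
Evaluate:
  b = 0  =>  b = 0
  d = b  =>  d = 0
  x = 8 * b  =>  x = 0
  v = b + 5  =>  v = 5
  z = x  =>  z = 0
  u = 4 + 5  =>  u = 9
  t = v * 4  =>  t = 20
  return v = 5

Answer: 5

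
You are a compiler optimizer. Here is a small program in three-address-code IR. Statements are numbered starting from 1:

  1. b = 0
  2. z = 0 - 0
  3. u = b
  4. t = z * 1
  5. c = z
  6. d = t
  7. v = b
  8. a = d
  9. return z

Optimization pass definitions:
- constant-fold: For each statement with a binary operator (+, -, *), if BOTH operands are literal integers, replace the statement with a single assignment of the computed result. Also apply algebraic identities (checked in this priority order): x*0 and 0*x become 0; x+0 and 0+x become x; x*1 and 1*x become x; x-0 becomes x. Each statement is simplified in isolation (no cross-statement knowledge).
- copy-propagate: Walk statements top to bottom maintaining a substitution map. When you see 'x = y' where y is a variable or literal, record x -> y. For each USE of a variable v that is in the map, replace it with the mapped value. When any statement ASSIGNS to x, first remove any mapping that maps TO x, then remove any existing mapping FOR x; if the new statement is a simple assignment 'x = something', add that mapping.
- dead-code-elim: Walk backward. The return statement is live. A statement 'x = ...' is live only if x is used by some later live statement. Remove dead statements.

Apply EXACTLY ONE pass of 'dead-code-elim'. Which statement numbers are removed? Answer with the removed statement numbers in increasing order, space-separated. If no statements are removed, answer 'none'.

Answer: 1 3 4 5 6 7 8

Derivation:
Backward liveness scan:
Stmt 1 'b = 0': DEAD (b not in live set [])
Stmt 2 'z = 0 - 0': KEEP (z is live); live-in = []
Stmt 3 'u = b': DEAD (u not in live set ['z'])
Stmt 4 't = z * 1': DEAD (t not in live set ['z'])
Stmt 5 'c = z': DEAD (c not in live set ['z'])
Stmt 6 'd = t': DEAD (d not in live set ['z'])
Stmt 7 'v = b': DEAD (v not in live set ['z'])
Stmt 8 'a = d': DEAD (a not in live set ['z'])
Stmt 9 'return z': KEEP (return); live-in = ['z']
Removed statement numbers: [1, 3, 4, 5, 6, 7, 8]
Surviving IR:
  z = 0 - 0
  return z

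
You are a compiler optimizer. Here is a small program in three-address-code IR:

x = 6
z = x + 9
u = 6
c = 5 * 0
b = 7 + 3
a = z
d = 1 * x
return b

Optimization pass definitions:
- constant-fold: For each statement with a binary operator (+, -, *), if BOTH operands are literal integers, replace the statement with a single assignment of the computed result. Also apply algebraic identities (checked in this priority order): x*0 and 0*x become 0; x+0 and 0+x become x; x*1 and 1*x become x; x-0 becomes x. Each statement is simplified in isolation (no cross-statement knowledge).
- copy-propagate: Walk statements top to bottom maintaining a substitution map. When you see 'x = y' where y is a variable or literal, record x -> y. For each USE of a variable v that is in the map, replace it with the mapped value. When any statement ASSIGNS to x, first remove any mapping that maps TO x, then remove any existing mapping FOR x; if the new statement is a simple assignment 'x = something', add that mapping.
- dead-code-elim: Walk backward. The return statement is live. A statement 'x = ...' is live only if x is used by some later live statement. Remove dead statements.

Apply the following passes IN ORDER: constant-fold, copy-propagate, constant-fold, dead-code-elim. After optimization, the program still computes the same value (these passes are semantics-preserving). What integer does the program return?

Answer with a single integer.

Answer: 10

Derivation:
Initial IR:
  x = 6
  z = x + 9
  u = 6
  c = 5 * 0
  b = 7 + 3
  a = z
  d = 1 * x
  return b
After constant-fold (8 stmts):
  x = 6
  z = x + 9
  u = 6
  c = 0
  b = 10
  a = z
  d = x
  return b
After copy-propagate (8 stmts):
  x = 6
  z = 6 + 9
  u = 6
  c = 0
  b = 10
  a = z
  d = 6
  return 10
After constant-fold (8 stmts):
  x = 6
  z = 15
  u = 6
  c = 0
  b = 10
  a = z
  d = 6
  return 10
After dead-code-elim (1 stmts):
  return 10
Evaluate:
  x = 6  =>  x = 6
  z = x + 9  =>  z = 15
  u = 6  =>  u = 6
  c = 5 * 0  =>  c = 0
  b = 7 + 3  =>  b = 10
  a = z  =>  a = 15
  d = 1 * x  =>  d = 6
  return b = 10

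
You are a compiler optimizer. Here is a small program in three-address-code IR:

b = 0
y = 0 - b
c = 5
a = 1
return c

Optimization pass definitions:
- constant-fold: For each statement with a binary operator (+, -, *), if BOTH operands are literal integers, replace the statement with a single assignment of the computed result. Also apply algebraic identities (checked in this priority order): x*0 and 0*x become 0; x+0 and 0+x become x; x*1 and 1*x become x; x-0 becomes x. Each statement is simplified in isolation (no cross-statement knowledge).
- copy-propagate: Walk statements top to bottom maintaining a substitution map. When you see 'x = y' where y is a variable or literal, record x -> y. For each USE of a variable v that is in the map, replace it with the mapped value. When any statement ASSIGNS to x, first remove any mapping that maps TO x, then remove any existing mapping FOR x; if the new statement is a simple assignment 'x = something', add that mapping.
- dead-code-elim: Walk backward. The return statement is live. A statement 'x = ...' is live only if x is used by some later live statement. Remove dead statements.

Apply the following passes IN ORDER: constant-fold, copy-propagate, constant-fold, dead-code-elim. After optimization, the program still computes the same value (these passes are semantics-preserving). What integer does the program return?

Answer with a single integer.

Answer: 5

Derivation:
Initial IR:
  b = 0
  y = 0 - b
  c = 5
  a = 1
  return c
After constant-fold (5 stmts):
  b = 0
  y = 0 - b
  c = 5
  a = 1
  return c
After copy-propagate (5 stmts):
  b = 0
  y = 0 - 0
  c = 5
  a = 1
  return 5
After constant-fold (5 stmts):
  b = 0
  y = 0
  c = 5
  a = 1
  return 5
After dead-code-elim (1 stmts):
  return 5
Evaluate:
  b = 0  =>  b = 0
  y = 0 - b  =>  y = 0
  c = 5  =>  c = 5
  a = 1  =>  a = 1
  return c = 5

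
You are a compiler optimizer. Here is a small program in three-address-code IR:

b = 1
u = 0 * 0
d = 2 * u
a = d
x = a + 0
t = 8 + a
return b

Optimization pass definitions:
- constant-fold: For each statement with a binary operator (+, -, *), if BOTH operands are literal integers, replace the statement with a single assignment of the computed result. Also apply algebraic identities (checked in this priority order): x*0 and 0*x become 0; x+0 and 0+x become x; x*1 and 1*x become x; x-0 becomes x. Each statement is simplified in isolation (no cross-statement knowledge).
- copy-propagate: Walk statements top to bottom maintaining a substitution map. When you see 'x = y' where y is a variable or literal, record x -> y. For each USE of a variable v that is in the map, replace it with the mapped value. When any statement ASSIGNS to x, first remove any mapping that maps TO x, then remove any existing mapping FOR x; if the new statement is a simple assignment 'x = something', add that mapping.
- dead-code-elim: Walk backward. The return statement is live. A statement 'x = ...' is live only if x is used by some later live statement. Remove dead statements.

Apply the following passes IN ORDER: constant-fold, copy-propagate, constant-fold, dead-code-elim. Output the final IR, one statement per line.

Initial IR:
  b = 1
  u = 0 * 0
  d = 2 * u
  a = d
  x = a + 0
  t = 8 + a
  return b
After constant-fold (7 stmts):
  b = 1
  u = 0
  d = 2 * u
  a = d
  x = a
  t = 8 + a
  return b
After copy-propagate (7 stmts):
  b = 1
  u = 0
  d = 2 * 0
  a = d
  x = d
  t = 8 + d
  return 1
After constant-fold (7 stmts):
  b = 1
  u = 0
  d = 0
  a = d
  x = d
  t = 8 + d
  return 1
After dead-code-elim (1 stmts):
  return 1

Answer: return 1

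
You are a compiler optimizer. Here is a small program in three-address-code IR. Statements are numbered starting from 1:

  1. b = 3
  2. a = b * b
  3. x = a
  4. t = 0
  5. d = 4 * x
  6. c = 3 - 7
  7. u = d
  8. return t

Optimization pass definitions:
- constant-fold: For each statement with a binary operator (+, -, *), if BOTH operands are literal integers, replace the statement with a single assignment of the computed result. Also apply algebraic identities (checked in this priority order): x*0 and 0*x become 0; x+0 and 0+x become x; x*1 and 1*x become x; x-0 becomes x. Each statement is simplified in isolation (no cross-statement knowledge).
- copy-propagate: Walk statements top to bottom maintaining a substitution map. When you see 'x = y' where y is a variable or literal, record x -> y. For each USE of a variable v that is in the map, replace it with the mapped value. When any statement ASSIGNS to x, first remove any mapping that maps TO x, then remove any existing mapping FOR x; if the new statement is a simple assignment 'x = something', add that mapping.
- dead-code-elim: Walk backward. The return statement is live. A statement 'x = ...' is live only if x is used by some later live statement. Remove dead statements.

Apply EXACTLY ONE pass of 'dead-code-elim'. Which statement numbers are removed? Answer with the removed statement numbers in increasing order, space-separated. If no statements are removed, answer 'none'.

Backward liveness scan:
Stmt 1 'b = 3': DEAD (b not in live set [])
Stmt 2 'a = b * b': DEAD (a not in live set [])
Stmt 3 'x = a': DEAD (x not in live set [])
Stmt 4 't = 0': KEEP (t is live); live-in = []
Stmt 5 'd = 4 * x': DEAD (d not in live set ['t'])
Stmt 6 'c = 3 - 7': DEAD (c not in live set ['t'])
Stmt 7 'u = d': DEAD (u not in live set ['t'])
Stmt 8 'return t': KEEP (return); live-in = ['t']
Removed statement numbers: [1, 2, 3, 5, 6, 7]
Surviving IR:
  t = 0
  return t

Answer: 1 2 3 5 6 7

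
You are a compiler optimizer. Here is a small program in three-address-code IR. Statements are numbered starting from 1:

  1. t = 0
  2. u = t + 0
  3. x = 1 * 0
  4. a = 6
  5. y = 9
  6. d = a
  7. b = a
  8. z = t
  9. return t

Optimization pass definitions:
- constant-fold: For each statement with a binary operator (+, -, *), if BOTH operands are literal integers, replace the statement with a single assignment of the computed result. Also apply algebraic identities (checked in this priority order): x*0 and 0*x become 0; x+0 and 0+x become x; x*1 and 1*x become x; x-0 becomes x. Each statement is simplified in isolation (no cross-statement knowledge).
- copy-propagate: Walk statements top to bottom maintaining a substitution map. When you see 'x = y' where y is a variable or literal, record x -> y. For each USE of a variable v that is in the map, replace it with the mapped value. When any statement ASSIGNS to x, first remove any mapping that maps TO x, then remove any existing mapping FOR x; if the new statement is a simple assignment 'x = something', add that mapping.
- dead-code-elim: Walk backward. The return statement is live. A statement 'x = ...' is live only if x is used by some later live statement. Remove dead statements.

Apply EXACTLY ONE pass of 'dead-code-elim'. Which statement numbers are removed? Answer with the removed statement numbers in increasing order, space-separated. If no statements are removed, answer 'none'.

Backward liveness scan:
Stmt 1 't = 0': KEEP (t is live); live-in = []
Stmt 2 'u = t + 0': DEAD (u not in live set ['t'])
Stmt 3 'x = 1 * 0': DEAD (x not in live set ['t'])
Stmt 4 'a = 6': DEAD (a not in live set ['t'])
Stmt 5 'y = 9': DEAD (y not in live set ['t'])
Stmt 6 'd = a': DEAD (d not in live set ['t'])
Stmt 7 'b = a': DEAD (b not in live set ['t'])
Stmt 8 'z = t': DEAD (z not in live set ['t'])
Stmt 9 'return t': KEEP (return); live-in = ['t']
Removed statement numbers: [2, 3, 4, 5, 6, 7, 8]
Surviving IR:
  t = 0
  return t

Answer: 2 3 4 5 6 7 8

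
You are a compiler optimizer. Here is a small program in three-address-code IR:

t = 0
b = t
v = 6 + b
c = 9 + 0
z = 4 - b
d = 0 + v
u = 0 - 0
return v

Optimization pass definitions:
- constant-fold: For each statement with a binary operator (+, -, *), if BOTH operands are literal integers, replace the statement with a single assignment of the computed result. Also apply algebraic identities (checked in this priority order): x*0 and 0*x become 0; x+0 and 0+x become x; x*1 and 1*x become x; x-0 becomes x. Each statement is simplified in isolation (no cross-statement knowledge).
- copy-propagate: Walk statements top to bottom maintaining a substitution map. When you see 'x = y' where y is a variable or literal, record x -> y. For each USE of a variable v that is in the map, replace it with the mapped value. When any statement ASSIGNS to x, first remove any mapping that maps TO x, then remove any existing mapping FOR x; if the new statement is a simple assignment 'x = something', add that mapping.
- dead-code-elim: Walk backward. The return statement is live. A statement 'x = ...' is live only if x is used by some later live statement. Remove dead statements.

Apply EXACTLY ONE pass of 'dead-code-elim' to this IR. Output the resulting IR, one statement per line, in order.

Applying dead-code-elim statement-by-statement:
  [8] return v  -> KEEP (return); live=['v']
  [7] u = 0 - 0  -> DEAD (u not live)
  [6] d = 0 + v  -> DEAD (d not live)
  [5] z = 4 - b  -> DEAD (z not live)
  [4] c = 9 + 0  -> DEAD (c not live)
  [3] v = 6 + b  -> KEEP; live=['b']
  [2] b = t  -> KEEP; live=['t']
  [1] t = 0  -> KEEP; live=[]
Result (4 stmts):
  t = 0
  b = t
  v = 6 + b
  return v

Answer: t = 0
b = t
v = 6 + b
return v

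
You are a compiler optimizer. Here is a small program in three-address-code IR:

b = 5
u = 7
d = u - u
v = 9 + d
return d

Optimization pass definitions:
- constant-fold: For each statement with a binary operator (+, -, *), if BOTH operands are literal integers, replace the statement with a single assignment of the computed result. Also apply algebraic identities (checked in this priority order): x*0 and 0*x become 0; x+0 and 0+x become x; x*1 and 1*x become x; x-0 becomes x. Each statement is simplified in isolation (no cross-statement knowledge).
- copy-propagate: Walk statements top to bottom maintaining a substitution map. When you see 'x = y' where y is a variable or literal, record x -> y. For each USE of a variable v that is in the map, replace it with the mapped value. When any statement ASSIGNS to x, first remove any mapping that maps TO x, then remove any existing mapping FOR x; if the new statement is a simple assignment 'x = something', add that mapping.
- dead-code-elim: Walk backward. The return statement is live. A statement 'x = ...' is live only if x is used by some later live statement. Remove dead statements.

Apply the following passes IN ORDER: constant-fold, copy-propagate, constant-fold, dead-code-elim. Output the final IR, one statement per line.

Initial IR:
  b = 5
  u = 7
  d = u - u
  v = 9 + d
  return d
After constant-fold (5 stmts):
  b = 5
  u = 7
  d = u - u
  v = 9 + d
  return d
After copy-propagate (5 stmts):
  b = 5
  u = 7
  d = 7 - 7
  v = 9 + d
  return d
After constant-fold (5 stmts):
  b = 5
  u = 7
  d = 0
  v = 9 + d
  return d
After dead-code-elim (2 stmts):
  d = 0
  return d

Answer: d = 0
return d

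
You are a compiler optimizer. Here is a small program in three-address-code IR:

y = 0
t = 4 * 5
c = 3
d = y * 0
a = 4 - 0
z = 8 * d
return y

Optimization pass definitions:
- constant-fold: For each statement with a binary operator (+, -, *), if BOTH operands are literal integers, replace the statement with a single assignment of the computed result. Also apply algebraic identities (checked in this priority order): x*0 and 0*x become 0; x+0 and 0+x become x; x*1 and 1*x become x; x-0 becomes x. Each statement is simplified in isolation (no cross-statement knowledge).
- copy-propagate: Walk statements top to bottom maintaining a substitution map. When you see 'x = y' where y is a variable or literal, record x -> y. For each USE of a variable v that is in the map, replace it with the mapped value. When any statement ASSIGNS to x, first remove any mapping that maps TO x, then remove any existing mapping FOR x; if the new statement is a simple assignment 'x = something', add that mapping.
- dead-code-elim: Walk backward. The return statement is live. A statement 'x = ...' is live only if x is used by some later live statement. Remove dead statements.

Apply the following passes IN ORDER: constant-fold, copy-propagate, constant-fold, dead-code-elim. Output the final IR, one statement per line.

Answer: return 0

Derivation:
Initial IR:
  y = 0
  t = 4 * 5
  c = 3
  d = y * 0
  a = 4 - 0
  z = 8 * d
  return y
After constant-fold (7 stmts):
  y = 0
  t = 20
  c = 3
  d = 0
  a = 4
  z = 8 * d
  return y
After copy-propagate (7 stmts):
  y = 0
  t = 20
  c = 3
  d = 0
  a = 4
  z = 8 * 0
  return 0
After constant-fold (7 stmts):
  y = 0
  t = 20
  c = 3
  d = 0
  a = 4
  z = 0
  return 0
After dead-code-elim (1 stmts):
  return 0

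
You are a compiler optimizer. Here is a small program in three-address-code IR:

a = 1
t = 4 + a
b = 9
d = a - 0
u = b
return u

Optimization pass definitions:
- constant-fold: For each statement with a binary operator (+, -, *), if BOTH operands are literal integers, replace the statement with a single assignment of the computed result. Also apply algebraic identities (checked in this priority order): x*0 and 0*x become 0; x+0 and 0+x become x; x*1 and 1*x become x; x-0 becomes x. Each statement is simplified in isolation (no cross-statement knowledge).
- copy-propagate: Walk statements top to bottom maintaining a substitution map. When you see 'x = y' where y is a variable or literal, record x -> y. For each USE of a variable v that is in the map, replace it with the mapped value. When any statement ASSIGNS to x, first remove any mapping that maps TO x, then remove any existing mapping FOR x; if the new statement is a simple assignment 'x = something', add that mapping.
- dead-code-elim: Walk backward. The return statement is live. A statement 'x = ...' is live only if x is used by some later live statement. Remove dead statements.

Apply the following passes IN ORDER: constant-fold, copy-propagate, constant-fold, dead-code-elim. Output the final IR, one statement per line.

Answer: return 9

Derivation:
Initial IR:
  a = 1
  t = 4 + a
  b = 9
  d = a - 0
  u = b
  return u
After constant-fold (6 stmts):
  a = 1
  t = 4 + a
  b = 9
  d = a
  u = b
  return u
After copy-propagate (6 stmts):
  a = 1
  t = 4 + 1
  b = 9
  d = 1
  u = 9
  return 9
After constant-fold (6 stmts):
  a = 1
  t = 5
  b = 9
  d = 1
  u = 9
  return 9
After dead-code-elim (1 stmts):
  return 9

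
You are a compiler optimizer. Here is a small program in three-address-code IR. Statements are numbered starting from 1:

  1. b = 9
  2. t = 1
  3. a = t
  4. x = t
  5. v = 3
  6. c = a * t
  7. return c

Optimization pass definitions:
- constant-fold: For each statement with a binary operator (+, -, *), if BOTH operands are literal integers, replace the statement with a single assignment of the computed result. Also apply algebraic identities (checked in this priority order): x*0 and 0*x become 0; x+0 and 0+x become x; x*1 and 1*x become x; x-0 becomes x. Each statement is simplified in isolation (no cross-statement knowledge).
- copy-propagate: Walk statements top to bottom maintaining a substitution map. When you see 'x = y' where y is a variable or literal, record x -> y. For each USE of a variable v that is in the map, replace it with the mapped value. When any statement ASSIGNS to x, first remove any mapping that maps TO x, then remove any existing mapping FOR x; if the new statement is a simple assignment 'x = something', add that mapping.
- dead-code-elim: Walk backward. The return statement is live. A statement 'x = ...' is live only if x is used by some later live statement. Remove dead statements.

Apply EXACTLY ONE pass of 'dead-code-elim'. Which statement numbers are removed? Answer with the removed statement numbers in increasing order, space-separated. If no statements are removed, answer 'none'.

Backward liveness scan:
Stmt 1 'b = 9': DEAD (b not in live set [])
Stmt 2 't = 1': KEEP (t is live); live-in = []
Stmt 3 'a = t': KEEP (a is live); live-in = ['t']
Stmt 4 'x = t': DEAD (x not in live set ['a', 't'])
Stmt 5 'v = 3': DEAD (v not in live set ['a', 't'])
Stmt 6 'c = a * t': KEEP (c is live); live-in = ['a', 't']
Stmt 7 'return c': KEEP (return); live-in = ['c']
Removed statement numbers: [1, 4, 5]
Surviving IR:
  t = 1
  a = t
  c = a * t
  return c

Answer: 1 4 5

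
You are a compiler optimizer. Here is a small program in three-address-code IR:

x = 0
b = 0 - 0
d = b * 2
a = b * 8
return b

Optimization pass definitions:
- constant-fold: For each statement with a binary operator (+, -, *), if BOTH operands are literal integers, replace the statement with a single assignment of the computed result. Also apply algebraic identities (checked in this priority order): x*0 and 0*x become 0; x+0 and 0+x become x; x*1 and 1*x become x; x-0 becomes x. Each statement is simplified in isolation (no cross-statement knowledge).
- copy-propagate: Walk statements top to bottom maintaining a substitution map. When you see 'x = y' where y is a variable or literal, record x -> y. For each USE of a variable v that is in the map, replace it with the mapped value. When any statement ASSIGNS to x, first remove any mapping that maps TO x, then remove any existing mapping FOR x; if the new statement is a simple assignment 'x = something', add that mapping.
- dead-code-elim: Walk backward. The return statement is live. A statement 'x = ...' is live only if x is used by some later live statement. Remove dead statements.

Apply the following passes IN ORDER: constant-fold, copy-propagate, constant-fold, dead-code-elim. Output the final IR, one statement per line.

Answer: return 0

Derivation:
Initial IR:
  x = 0
  b = 0 - 0
  d = b * 2
  a = b * 8
  return b
After constant-fold (5 stmts):
  x = 0
  b = 0
  d = b * 2
  a = b * 8
  return b
After copy-propagate (5 stmts):
  x = 0
  b = 0
  d = 0 * 2
  a = 0 * 8
  return 0
After constant-fold (5 stmts):
  x = 0
  b = 0
  d = 0
  a = 0
  return 0
After dead-code-elim (1 stmts):
  return 0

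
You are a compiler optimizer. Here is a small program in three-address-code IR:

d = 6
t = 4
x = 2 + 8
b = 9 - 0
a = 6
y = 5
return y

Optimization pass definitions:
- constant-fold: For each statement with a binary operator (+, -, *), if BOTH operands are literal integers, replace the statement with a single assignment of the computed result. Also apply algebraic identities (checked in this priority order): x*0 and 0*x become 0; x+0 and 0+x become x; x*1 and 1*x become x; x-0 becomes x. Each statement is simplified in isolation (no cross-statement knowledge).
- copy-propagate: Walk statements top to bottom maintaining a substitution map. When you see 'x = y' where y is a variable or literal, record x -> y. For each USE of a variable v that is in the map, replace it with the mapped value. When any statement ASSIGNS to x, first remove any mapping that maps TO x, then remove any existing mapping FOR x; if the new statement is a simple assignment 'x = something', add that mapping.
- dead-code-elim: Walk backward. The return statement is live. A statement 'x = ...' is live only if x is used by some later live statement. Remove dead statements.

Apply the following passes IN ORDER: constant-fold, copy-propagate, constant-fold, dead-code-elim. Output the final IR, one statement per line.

Answer: return 5

Derivation:
Initial IR:
  d = 6
  t = 4
  x = 2 + 8
  b = 9 - 0
  a = 6
  y = 5
  return y
After constant-fold (7 stmts):
  d = 6
  t = 4
  x = 10
  b = 9
  a = 6
  y = 5
  return y
After copy-propagate (7 stmts):
  d = 6
  t = 4
  x = 10
  b = 9
  a = 6
  y = 5
  return 5
After constant-fold (7 stmts):
  d = 6
  t = 4
  x = 10
  b = 9
  a = 6
  y = 5
  return 5
After dead-code-elim (1 stmts):
  return 5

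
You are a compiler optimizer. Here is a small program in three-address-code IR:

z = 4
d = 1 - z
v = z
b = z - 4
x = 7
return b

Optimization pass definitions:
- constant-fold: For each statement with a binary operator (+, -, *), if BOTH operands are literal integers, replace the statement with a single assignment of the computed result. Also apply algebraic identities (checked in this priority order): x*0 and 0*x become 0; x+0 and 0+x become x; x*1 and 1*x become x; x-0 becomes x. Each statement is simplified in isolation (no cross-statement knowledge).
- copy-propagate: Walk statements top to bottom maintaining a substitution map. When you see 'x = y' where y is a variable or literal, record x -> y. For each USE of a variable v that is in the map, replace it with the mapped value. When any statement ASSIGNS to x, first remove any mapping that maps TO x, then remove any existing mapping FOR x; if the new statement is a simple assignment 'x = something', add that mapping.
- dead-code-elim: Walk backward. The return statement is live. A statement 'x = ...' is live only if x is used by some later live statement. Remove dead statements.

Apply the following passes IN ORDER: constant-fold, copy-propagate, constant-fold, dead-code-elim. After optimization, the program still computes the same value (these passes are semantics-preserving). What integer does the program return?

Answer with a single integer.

Answer: 0

Derivation:
Initial IR:
  z = 4
  d = 1 - z
  v = z
  b = z - 4
  x = 7
  return b
After constant-fold (6 stmts):
  z = 4
  d = 1 - z
  v = z
  b = z - 4
  x = 7
  return b
After copy-propagate (6 stmts):
  z = 4
  d = 1 - 4
  v = 4
  b = 4 - 4
  x = 7
  return b
After constant-fold (6 stmts):
  z = 4
  d = -3
  v = 4
  b = 0
  x = 7
  return b
After dead-code-elim (2 stmts):
  b = 0
  return b
Evaluate:
  z = 4  =>  z = 4
  d = 1 - z  =>  d = -3
  v = z  =>  v = 4
  b = z - 4  =>  b = 0
  x = 7  =>  x = 7
  return b = 0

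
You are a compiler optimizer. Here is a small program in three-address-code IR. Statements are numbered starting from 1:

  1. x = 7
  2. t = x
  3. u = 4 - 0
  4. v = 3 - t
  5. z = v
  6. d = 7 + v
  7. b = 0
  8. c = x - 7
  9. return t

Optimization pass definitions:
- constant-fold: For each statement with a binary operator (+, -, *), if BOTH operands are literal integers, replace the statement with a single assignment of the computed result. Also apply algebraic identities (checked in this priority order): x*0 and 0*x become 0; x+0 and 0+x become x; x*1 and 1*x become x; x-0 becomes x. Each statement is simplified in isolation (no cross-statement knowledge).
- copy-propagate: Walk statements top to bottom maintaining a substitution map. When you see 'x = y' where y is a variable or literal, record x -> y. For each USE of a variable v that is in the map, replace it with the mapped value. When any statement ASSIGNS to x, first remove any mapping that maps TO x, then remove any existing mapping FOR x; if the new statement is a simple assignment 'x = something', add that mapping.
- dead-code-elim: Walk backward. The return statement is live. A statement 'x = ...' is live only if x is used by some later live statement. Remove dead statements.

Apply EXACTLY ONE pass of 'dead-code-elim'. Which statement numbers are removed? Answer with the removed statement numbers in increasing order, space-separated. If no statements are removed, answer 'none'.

Answer: 3 4 5 6 7 8

Derivation:
Backward liveness scan:
Stmt 1 'x = 7': KEEP (x is live); live-in = []
Stmt 2 't = x': KEEP (t is live); live-in = ['x']
Stmt 3 'u = 4 - 0': DEAD (u not in live set ['t'])
Stmt 4 'v = 3 - t': DEAD (v not in live set ['t'])
Stmt 5 'z = v': DEAD (z not in live set ['t'])
Stmt 6 'd = 7 + v': DEAD (d not in live set ['t'])
Stmt 7 'b = 0': DEAD (b not in live set ['t'])
Stmt 8 'c = x - 7': DEAD (c not in live set ['t'])
Stmt 9 'return t': KEEP (return); live-in = ['t']
Removed statement numbers: [3, 4, 5, 6, 7, 8]
Surviving IR:
  x = 7
  t = x
  return t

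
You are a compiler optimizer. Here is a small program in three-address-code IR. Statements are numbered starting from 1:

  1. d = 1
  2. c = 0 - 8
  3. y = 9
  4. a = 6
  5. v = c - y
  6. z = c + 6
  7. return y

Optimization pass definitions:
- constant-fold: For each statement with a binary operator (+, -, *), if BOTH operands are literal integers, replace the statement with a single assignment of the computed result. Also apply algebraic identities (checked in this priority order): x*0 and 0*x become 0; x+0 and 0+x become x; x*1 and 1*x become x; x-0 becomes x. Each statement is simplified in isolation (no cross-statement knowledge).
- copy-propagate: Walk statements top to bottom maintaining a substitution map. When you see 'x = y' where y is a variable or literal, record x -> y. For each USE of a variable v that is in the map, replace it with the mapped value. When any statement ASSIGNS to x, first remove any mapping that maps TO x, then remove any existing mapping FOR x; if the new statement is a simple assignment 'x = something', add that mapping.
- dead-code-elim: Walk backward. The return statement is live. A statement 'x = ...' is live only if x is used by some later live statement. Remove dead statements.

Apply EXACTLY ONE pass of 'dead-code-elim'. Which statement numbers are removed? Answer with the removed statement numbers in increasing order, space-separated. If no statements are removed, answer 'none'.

Answer: 1 2 4 5 6

Derivation:
Backward liveness scan:
Stmt 1 'd = 1': DEAD (d not in live set [])
Stmt 2 'c = 0 - 8': DEAD (c not in live set [])
Stmt 3 'y = 9': KEEP (y is live); live-in = []
Stmt 4 'a = 6': DEAD (a not in live set ['y'])
Stmt 5 'v = c - y': DEAD (v not in live set ['y'])
Stmt 6 'z = c + 6': DEAD (z not in live set ['y'])
Stmt 7 'return y': KEEP (return); live-in = ['y']
Removed statement numbers: [1, 2, 4, 5, 6]
Surviving IR:
  y = 9
  return y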